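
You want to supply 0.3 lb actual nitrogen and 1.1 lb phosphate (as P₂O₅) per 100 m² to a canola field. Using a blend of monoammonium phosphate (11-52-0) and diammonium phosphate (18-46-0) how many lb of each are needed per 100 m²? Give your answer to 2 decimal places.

With a, b = lb per 100 m² of monoammonium phosphate and diammonium phosphate:
N: 0.11·a + 0.18·b = 0.3
P₂O₅: 0.52·a + 0.46·b = 1.1
From row1: a = (0.3 − 0.18·b) / 0.11.
Into row2: 0.52·(0.3 − 0.18·b)/0.11 + 0.46·b = 1.1 → b = 0.813953, a = 1.39535.

1.40 lb monoammonium phosphate, 0.81 lb diammonium phosphate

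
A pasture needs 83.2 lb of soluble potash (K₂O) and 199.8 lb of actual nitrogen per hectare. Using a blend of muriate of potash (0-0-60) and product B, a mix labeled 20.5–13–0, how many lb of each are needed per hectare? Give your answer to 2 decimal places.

Per-hectare balance (a = muriate of potash, b = product B):
K₂O: 0.6·a + 0·b = 83.2
N: 0·a + 0.205·b = 199.8
Solving simultaneously: a = 138.667, b = 974.634.

138.67 lb muriate of potash, 974.63 lb product B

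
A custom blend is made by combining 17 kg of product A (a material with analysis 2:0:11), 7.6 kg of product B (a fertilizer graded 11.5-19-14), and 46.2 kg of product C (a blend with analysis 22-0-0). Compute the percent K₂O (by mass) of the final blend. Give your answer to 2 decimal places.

4.14% K₂O

Total mass = 17 + 7.6 + 46.2 = 70.8 kg.
K₂O mass = 11%×17 + 14%×7.6 + 0%×46.2 = 2.934 kg.
% K₂O = 2.934 / 70.8 = 4.14407%.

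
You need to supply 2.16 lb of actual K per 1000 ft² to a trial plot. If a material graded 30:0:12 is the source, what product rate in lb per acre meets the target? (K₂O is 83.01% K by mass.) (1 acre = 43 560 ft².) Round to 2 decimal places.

944.56 lb of product per acre

As K₂O: 2.16 / 0.8301 = 2.6021 lb per 1000 ft².
Product per 1000 ft² = 2.6021 / 12% = 21.6841 lb.
Convert to per acre: 21.6841 × 43.56 = 944.561 lb.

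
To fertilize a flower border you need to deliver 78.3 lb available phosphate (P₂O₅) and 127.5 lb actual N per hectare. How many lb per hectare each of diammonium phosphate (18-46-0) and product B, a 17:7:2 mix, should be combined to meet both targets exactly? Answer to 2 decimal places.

66.86 lb diammonium phosphate, 679.21 lb product B

With a, b = lb per hectare of diammonium phosphate and product B:
P₂O₅: 0.46·a + 0.07·b = 78.3
N: 0.18·a + 0.17·b = 127.5
From row1: a = (78.3 − 0.07·b) / 0.46.
Into row2: 0.18·(78.3 − 0.07·b)/0.46 + 0.17·b = 127.5 → b = 679.207, a = 66.8598.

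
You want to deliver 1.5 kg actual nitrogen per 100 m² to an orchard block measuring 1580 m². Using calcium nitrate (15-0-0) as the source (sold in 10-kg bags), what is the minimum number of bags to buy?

Product per 100 m² = 1.5 / 15% = 10 kg.
Total product = 10 × 1580 / 100 = 158 kg.
Bags = ⌈158 / 10⌉ = 16.

16 bags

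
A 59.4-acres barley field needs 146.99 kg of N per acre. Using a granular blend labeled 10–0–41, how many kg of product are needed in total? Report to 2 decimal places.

Product per acre = 146.99 / 10% = 1469.9 kg.
Total product = 1469.9 × 59.4 = 87312.06 kg.

87312.06 kg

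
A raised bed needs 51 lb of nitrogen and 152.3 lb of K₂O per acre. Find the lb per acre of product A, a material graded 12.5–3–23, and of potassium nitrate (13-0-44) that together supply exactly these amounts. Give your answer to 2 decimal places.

Per-acre balance (a = product A, b = potassium nitrate):
N: 0.125·a + 0.13·b = 51
K₂O: 0.23·a + 0.44·b = 152.3
From row1: a = (51 − 0.13·b) / 0.125.
Into row2: 0.23·(51 − 0.13·b)/0.125 + 0.44·b = 152.3 → b = 291.135, a = 105.219.

105.22 lb product A, 291.14 lb potassium nitrate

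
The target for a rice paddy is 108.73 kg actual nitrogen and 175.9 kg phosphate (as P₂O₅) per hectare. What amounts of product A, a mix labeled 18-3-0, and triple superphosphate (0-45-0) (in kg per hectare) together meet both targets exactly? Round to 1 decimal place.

With a, b = kg per hectare of product A and triple superphosphate:
N: 0.18·a + 0·b = 108.73
P₂O₅: 0.03·a + 0.45·b = 175.9
From row1: a = (108.73 − 0·b) / 0.18.
Into row2: 0.03·(108.73 − 0·b)/0.18 + 0.45·b = 175.9 → b = 350.619, a = 604.056.

604.1 kg product A, 350.6 kg triple superphosphate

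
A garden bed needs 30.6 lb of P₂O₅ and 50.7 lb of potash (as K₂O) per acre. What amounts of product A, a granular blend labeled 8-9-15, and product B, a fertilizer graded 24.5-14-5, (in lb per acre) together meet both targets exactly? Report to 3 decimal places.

337.455 lb product A, 1.636 lb product B

Let a = lb of product A, b = lb of product B (per acre).
P₂O₅: 0.09·a + 0.14·b = 30.6
K₂O: 0.15·a + 0.05·b = 50.7
Solving simultaneously: a = 337.4545, b = 1.63636.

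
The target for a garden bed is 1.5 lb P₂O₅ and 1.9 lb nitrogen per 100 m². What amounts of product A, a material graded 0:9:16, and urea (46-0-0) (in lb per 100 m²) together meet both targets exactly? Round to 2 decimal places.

16.67 lb product A, 4.13 lb urea

With a, b = lb per 100 m² of product A and urea:
P₂O₅: 0.09·a + 0·b = 1.5
N: 0·a + 0.46·b = 1.9
Solving simultaneously: a = 16.6667, b = 4.13043.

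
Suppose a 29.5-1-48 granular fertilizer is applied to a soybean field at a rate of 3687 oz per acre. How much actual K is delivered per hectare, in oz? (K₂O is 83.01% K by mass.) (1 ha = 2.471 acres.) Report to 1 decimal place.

3630.1 oz K per hectare

K₂O per acre = 3687 × 48% = 1769.76 oz.
Elemental K = 1769.76 × 0.8301 = 1469.08 oz per acre.
Convert to per hectare: 1469.08 × 2.471 = 3630.09 oz.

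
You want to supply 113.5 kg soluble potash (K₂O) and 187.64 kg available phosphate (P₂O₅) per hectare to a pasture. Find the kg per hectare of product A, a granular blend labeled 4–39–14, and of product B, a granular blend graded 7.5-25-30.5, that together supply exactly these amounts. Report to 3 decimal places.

With a, b = kg per hectare of product A and product B:
K₂O: 0.14·a + 0.305·b = 113.5
P₂O₅: 0.39·a + 0.25·b = 187.64
Solving simultaneously: a = 343.7189, b = 214.3585.

343.719 kg product A, 214.359 kg product B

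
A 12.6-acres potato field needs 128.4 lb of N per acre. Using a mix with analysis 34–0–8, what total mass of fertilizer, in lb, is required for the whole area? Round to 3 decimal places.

Product per acre = 128.4 / 34% = 377.647 lb.
Total product = 377.647 × 12.6 = 4758.3529 lb.

4758.353 lb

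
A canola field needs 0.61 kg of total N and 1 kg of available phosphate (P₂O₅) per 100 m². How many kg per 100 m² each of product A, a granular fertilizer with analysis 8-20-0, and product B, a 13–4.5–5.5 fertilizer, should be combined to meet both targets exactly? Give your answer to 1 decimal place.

4.6 kg product A, 1.9 kg product B

Per-100 m² balance (a = product A, b = product B):
N: 0.08·a + 0.13·b = 0.61
P₂O₅: 0.2·a + 0.045·b = 1
Eliminate a: (row1) − 0.08/0.2·(row2) → 0.112·b = 0.21, so b = 1.875.
Back-substitute: a = (0.61 − 0.13·1.875) / 0.08 = 4.57812.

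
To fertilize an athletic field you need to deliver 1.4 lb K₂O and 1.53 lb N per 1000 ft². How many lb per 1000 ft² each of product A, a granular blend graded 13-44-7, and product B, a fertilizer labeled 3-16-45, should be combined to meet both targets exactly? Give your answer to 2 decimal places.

Let a = lb of product A, b = lb of product B (per 1000 ft²).
K₂O: 0.07·a + 0.45·b = 1.4
N: 0.13·a + 0.03·b = 1.53
Solving simultaneously: a = 11.4628, b = 1.32801.

11.46 lb product A, 1.33 lb product B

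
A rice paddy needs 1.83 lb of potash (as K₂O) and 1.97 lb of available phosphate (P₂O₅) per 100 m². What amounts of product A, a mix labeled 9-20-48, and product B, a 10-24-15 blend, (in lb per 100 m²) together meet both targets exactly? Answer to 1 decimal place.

Let a = lb of product A, b = lb of product B (per 100 m²).
K₂O: 0.48·a + 0.15·b = 1.83
P₂O₅: 0.2·a + 0.24·b = 1.97
Eliminate a: (row1) − 0.48/0.2·(row2) → -0.426·b = -2.898, so b = 6.80282.
Back-substitute: a = (1.83 − 0.15·6.80282) / 0.48 = 1.68662.

1.7 lb product A, 6.8 lb product B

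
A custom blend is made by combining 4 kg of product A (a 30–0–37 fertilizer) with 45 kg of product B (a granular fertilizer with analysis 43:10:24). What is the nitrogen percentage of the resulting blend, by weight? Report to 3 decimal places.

Total mass = 4 + 45 = 49 kg.
N mass = 30%×4 + 43%×45 = 20.55 kg.
% N = 20.55 / 49 = 41.9388%.

41.939% N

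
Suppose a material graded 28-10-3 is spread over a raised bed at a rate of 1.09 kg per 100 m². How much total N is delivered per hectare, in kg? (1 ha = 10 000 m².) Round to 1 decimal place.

30.5 kg N per hectare

nitrogen per 100 m² = 1.09 × 28% = 0.3052 kg.
Convert to per hectare: 0.3052 × 100 = 30.52 kg.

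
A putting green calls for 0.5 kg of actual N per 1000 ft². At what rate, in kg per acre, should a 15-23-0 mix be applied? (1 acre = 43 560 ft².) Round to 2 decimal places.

Product per 1000 ft² = 0.5 / 15% = 3.33333 kg.
Convert to per acre: 3.33333 × 43.56 = 145.2 kg.

145.20 kg of product per acre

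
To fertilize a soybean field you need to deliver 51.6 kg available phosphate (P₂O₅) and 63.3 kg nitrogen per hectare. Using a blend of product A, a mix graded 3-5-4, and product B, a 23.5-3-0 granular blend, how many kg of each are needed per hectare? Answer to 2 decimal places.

942.58 kg product A, 149.03 kg product B

Let a = kg of product A, b = kg of product B (per hectare).
P₂O₅: 0.05·a + 0.03·b = 51.6
N: 0.03·a + 0.235·b = 63.3
Eliminate a: (row1) − 0.05/0.03·(row2) → -0.361667·b = -53.9, so b = 149.032.
Back-substitute: a = (51.6 − 0.03·149.032) / 0.05 = 942.581.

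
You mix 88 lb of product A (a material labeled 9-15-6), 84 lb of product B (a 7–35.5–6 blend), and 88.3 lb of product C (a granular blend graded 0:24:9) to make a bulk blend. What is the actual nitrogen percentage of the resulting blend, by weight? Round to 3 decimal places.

5.302% N

Total mass = 88 + 84 + 88.3 = 260.3 lb.
N mass = 9%×88 + 7%×84 + 0%×88.3 = 13.8 lb.
% N = 13.8 / 260.3 = 5.30158%.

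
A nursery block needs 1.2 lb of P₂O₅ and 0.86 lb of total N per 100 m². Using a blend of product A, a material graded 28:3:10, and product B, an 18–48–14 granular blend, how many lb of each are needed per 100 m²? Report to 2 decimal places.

With a, b = lb per 100 m² of product A and product B:
P₂O₅: 0.03·a + 0.48·b = 1.2
N: 0.28·a + 0.18·b = 0.86
From row1: a = (1.2 − 0.48·b) / 0.03.
Into row2: 0.28·(1.2 − 0.48·b)/0.03 + 0.18·b = 0.86 → b = 2.40465, a = 1.52558.

1.53 lb product A, 2.40 lb product B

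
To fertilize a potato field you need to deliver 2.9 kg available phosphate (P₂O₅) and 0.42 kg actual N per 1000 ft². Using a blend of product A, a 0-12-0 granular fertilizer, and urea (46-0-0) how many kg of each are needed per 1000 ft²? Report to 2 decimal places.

Let a = kg of product A, b = kg of urea (per 1000 ft²).
P₂O₅: 0.12·a + 0·b = 2.9
N: 0·a + 0.46·b = 0.42
Solving simultaneously: a = 24.1667, b = 0.913043.

24.17 kg product A, 0.91 kg urea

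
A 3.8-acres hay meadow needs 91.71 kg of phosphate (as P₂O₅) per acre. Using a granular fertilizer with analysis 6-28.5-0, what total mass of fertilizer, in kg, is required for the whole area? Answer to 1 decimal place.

1222.8 kg

Product per acre = 91.71 / 28.5% = 321.789 kg.
Total product = 321.789 × 3.8 = 1222.8 kg.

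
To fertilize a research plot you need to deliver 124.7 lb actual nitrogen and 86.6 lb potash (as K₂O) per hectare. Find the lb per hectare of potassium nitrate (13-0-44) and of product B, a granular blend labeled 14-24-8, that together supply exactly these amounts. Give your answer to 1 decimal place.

42.0 lb potassium nitrate, 851.8 lb product B

With a, b = lb per hectare of potassium nitrate and product B:
N: 0.13·a + 0.14·b = 124.7
K₂O: 0.44·a + 0.08·b = 86.6
From row1: a = (124.7 − 0.14·b) / 0.13.
Into row2: 0.44·(124.7 − 0.14·b)/0.13 + 0.08·b = 86.6 → b = 851.758, a = 41.9531.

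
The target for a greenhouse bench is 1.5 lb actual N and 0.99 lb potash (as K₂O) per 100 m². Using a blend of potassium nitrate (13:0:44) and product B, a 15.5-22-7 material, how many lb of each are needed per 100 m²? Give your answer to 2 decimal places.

Let a = lb of potassium nitrate, b = lb of product B (per 100 m²).
N: 0.13·a + 0.155·b = 1.5
K₂O: 0.44·a + 0.07·b = 0.99
Eliminate a: (row1) − 0.13/0.44·(row2) → 0.134318·b = 1.2075, so b = 8.98985.
Back-substitute: a = (1.5 − 0.155·8.98985) / 0.13 = 0.819797.

0.82 lb potassium nitrate, 8.99 lb product B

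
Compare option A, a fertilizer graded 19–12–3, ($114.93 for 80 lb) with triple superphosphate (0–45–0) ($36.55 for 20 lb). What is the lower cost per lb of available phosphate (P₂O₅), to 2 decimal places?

$4.06 per lb P₂O₅ (triple superphosphate)

option A: P₂O₅ per bag = 80 × 12% = 9.6 lb; cost = 114.93 / 9.6 = $11.9719/lb P₂O₅.
triple superphosphate: P₂O₅ per bag = 20 × 45% = 9 lb; cost = 36.55 / 9 = $4.0611/lb P₂O₅.
triple superphosphate is cheaper.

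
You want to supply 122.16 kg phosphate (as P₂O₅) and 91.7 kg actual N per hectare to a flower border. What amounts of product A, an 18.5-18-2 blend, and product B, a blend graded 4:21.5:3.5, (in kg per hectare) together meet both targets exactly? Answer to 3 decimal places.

455.229 kg product A, 187.064 kg product B

Per-hectare balance (a = product A, b = product B):
P₂O₅: 0.18·a + 0.215·b = 122.16
N: 0.185·a + 0.04·b = 91.7
From row1: a = (122.16 − 0.215·b) / 0.18.
Into row2: 0.185·(122.16 − 0.215·b)/0.18 + 0.04·b = 91.7 → b = 187.0637, a = 455.22947.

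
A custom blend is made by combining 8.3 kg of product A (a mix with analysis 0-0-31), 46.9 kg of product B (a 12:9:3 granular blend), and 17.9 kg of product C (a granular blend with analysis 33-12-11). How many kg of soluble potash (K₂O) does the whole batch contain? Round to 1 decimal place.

K₂O mass = 31%×8.3 + 3%×46.9 + 11%×17.9 = 5.949 kg.

5.9 kg K₂O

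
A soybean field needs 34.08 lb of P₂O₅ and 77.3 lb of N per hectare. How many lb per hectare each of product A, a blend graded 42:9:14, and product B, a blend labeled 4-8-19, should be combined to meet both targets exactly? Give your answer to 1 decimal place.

160.7 lb product A, 245.2 lb product B

With a, b = lb per hectare of product A and product B:
P₂O₅: 0.09·a + 0.08·b = 34.08
N: 0.42·a + 0.04·b = 77.3
Eliminate a: (row1) − 0.09/0.42·(row2) → 0.0714286·b = 17.5157, so b = 245.22.
Back-substitute: a = (34.08 − 0.08·245.22) / 0.09 = 160.693.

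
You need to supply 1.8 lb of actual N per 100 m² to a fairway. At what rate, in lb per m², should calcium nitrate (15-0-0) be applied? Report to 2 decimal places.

0.12 lb of product per sq m

Product per 100 m² = 1.8 / 15% = 12 lb.
Convert to per m²: 12 × 0.01 = 0.12 lb.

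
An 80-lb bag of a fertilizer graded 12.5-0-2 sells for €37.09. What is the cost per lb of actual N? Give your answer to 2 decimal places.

€3.71 per lb N

N in bag = 80 × 12.5% = 10 lb.
Cost per lb N = €37.09 / 10 = €3.7090.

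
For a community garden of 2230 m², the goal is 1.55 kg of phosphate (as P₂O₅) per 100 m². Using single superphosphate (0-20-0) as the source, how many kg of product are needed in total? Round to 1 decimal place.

172.8 kg

Product per 100 m² = 1.55 / 20% = 7.75 kg.
Total product = 7.75 × 2230 / 100 = 172.825 kg.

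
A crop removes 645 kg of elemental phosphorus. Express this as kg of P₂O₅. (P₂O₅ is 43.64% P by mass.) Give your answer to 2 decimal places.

P₂O₅ = 645 / 0.4364 = 1478.002 kg.

1478.00 kg P₂O₅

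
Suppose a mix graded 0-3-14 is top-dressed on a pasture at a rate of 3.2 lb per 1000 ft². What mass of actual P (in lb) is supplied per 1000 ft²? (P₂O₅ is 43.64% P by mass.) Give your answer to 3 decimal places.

P₂O₅ per 1000 ft² = 3.2 × 3% = 0.096 lb.
Elemental P = 0.096 × 0.4364 = 0.0418944 lb per 1000 ft².

0.042 lb P per thousand sq ft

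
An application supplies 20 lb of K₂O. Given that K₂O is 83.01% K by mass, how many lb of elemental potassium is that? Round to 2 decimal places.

K = 20 × 0.8301 = 16.602 lb.

16.60 lb K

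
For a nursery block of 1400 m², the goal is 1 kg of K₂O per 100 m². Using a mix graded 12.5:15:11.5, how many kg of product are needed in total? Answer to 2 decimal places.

Product per 100 m² = 1 / 11.5% = 8.69565 kg.
Total product = 8.69565 × 1400 / 100 = 121.739 kg.

121.74 kg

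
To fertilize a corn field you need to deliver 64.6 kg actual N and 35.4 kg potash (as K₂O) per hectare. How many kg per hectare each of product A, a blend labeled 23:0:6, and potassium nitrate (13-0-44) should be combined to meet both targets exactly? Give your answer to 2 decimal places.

255.05 kg product A, 45.67 kg potassium nitrate

With a, b = kg per hectare of product A and potassium nitrate:
N: 0.23·a + 0.13·b = 64.6
K₂O: 0.06·a + 0.44·b = 35.4
Eliminate a: (row1) − 0.23/0.06·(row2) → -1.55667·b = -71.1, so b = 45.6745.
Back-substitute: a = (64.6 − 0.13·45.6745) / 0.23 = 255.054.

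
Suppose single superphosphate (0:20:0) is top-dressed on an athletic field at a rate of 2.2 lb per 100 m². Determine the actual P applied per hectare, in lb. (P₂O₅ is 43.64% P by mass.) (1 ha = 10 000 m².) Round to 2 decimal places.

P₂O₅ per 100 m² = 2.2 × 20% = 0.44 lb.
Elemental P = 0.44 × 0.4364 = 0.192016 lb per 100 m².
Convert to per hectare: 0.192016 × 100 = 19.2016 lb.

19.20 lb P per hectare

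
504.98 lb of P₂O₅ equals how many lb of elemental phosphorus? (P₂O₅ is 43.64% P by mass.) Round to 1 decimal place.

P = 504.98 × 0.4364 = 220.373 lb.

220.4 lb P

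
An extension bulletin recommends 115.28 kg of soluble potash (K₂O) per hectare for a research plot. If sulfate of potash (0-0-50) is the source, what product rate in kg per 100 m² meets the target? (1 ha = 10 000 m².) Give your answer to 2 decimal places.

2.31 kg of product per hundred sq m

Product per hectare = 115.28 / 50% = 230.56 kg.
Convert to per 100 m²: 230.56 × 0.01 = 2.3056 kg.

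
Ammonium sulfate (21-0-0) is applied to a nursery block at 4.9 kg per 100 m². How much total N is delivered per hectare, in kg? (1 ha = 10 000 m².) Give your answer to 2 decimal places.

102.90 kg N per hectare

nitrogen per 100 m² = 4.9 × 21% = 1.029 kg.
Convert to per hectare: 1.029 × 100 = 102.9 kg.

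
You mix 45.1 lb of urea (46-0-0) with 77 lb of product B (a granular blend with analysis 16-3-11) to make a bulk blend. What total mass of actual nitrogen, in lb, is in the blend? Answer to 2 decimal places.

N mass = 46%×45.1 + 16%×77 = 33.066 lb.

33.07 lb N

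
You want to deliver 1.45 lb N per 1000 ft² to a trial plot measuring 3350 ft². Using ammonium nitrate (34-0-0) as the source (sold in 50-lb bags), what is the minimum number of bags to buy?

1 bags

Product per 1000 ft² = 1.45 / 34% = 4.26471 lb.
Total product = 4.26471 × 3350 / 1000 = 14.2868 lb.
Bags = ⌈14.2868 / 50⌉ = 1.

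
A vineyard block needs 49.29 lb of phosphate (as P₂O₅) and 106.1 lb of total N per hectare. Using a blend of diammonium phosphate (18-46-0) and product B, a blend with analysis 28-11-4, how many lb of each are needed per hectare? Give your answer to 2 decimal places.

19.54 lb diammonium phosphate, 366.37 lb product B

Let a = lb of diammonium phosphate, b = lb of product B (per hectare).
P₂O₅: 0.46·a + 0.11·b = 49.29
N: 0.18·a + 0.28·b = 106.1
Eliminate b: (row1) − 0.11/0.28·(row2) → 0.389286·a = 7.60786, so a = 19.5431.
Then b = (106.1 − 0.18·19.5431) / 0.28 = 366.365.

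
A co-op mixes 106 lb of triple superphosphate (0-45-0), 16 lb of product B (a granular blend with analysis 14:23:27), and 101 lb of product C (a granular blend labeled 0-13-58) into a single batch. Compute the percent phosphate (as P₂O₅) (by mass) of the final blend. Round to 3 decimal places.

28.928% P₂O₅

Total mass = 106 + 16 + 101 = 223 lb.
P₂O₅ mass = 45%×106 + 23%×16 + 13%×101 = 64.51 lb.
% P₂O₅ = 64.51 / 223 = 28.9283%.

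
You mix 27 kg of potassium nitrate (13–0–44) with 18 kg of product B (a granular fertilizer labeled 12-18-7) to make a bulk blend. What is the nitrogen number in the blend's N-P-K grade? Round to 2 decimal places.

12.60% N

Total mass = 27 + 18 = 45 kg.
N mass = 13%×27 + 12%×18 = 5.67 kg.
% N = 5.67 / 45 = 12.6%.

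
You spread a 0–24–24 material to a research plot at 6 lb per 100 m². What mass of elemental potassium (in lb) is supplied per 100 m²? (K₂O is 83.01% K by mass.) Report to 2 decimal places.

K₂O per 100 m² = 6 × 24% = 1.44 lb.
Elemental K = 1.44 × 0.8301 = 1.19534 lb per 100 m².

1.20 lb K per hundred sq m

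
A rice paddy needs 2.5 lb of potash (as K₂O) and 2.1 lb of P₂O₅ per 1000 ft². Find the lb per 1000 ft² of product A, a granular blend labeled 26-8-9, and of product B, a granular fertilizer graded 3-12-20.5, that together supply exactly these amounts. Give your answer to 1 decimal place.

Let a = lb of product A, b = lb of product B (per 1000 ft²).
K₂O: 0.09·a + 0.205·b = 2.5
P₂O₅: 0.08·a + 0.12·b = 2.1
Eliminate b: (row1) − 0.205/0.12·(row2) → -0.0466667·a = -1.0875, so a = 23.3036.
Then b = (2.1 − 0.08·23.3036) / 0.12 = 1.96429.

23.3 lb product A, 2.0 lb product B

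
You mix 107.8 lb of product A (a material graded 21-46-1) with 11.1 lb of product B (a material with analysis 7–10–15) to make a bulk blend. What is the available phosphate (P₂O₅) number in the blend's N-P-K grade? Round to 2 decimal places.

42.64% P₂O₅

Total mass = 107.8 + 11.1 = 118.9 lb.
P₂O₅ mass = 46%×107.8 + 10%×11.1 = 50.698 lb.
% P₂O₅ = 50.698 / 118.9 = 42.6392%.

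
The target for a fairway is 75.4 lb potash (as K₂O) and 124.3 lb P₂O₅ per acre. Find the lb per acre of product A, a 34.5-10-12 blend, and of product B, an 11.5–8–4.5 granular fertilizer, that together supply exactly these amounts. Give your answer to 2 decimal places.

85.98 lb product A, 1446.27 lb product B

With a, b = lb per acre of product A and product B:
K₂O: 0.12·a + 0.045·b = 75.4
P₂O₅: 0.1·a + 0.08·b = 124.3
Eliminate a: (row1) − 0.12/0.1·(row2) → -0.051·b = -73.76, so b = 1446.2745.
Back-substitute: a = (75.4 − 0.045·1446.2745) / 0.12 = 85.9804.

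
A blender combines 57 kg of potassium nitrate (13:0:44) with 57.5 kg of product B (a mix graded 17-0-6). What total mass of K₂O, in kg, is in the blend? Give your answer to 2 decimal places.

K₂O mass = 44%×57 + 6%×57.5 = 28.53 kg.

28.53 kg K₂O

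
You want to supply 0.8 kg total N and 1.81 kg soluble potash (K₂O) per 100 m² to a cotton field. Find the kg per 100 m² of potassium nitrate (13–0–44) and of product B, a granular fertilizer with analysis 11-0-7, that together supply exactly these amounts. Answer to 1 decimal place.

With a, b = kg per 100 m² of potassium nitrate and product B:
N: 0.13·a + 0.11·b = 0.8
K₂O: 0.44·a + 0.07·b = 1.81
Eliminate b: (row1) − 0.11/0.07·(row2) → -0.561429·a = -2.04429, so a = 3.64122.
Then b = (1.81 − 0.44·3.64122) / 0.07 = 2.96947.

3.6 kg potassium nitrate, 3.0 kg product B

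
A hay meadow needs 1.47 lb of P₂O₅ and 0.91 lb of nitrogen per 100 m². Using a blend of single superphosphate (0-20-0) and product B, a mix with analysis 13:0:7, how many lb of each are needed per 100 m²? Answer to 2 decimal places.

7.35 lb single superphosphate, 7.00 lb product B

Per-100 m² balance (a = single superphosphate, b = product B):
P₂O₅: 0.2·a + 0·b = 1.47
N: 0·a + 0.13·b = 0.91
Solving simultaneously: a = 7.35, b = 7.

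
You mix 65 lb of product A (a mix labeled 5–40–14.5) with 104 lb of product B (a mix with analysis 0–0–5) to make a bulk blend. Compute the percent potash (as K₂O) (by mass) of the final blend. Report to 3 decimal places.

8.654% K₂O

Total mass = 65 + 104 = 169 lb.
K₂O mass = 14.5%×65 + 5%×104 = 14.625 lb.
% K₂O = 14.625 / 169 = 8.65385%.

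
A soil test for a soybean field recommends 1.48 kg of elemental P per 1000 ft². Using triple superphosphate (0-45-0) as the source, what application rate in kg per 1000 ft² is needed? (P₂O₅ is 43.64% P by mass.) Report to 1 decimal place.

As P₂O₅: 1.48 / 0.4364 = 3.39138 kg per 1000 ft².
Product per 1000 ft² = 3.39138 / 45% = 7.53641 kg.

7.5 kg of product per thousand sq ft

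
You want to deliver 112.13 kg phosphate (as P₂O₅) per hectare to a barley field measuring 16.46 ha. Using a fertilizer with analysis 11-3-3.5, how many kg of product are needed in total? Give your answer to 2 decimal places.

61521.99 kg

Product per hectare = 112.13 / 3% = 3737.67 kg.
Total product = 3737.67 × 16.46 = 61521.993 kg.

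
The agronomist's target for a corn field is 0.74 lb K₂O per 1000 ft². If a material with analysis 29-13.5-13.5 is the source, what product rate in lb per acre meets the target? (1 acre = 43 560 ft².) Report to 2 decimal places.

Product per 1000 ft² = 0.74 / 13.5% = 5.48148 lb.
Convert to per acre: 5.48148 × 43.56 = 238.773 lb.

238.77 lb of product per acre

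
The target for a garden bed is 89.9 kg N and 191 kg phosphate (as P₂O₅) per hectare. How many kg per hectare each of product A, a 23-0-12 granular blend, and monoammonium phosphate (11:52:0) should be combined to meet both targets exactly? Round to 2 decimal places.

215.20 kg product A, 367.31 kg monoammonium phosphate

Per-hectare balance (a = product A, b = monoammonium phosphate):
N: 0.23·a + 0.11·b = 89.9
P₂O₅: 0·a + 0.52·b = 191
Solving simultaneously: a = 215.201, b = 367.308.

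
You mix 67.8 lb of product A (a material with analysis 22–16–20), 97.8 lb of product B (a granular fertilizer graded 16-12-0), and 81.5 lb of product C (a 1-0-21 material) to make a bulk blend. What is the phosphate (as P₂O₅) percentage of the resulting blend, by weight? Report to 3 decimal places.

9.140% P₂O₅

Total mass = 67.8 + 97.8 + 81.5 = 247.1 lb.
P₂O₅ mass = 16%×67.8 + 12%×97.8 + 0%×81.5 = 22.584 lb.
% P₂O₅ = 22.584 / 247.1 = 9.13962%.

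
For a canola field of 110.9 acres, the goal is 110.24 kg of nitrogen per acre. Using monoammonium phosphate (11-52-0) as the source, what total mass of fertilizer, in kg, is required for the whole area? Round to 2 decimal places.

111141.96 kg

Product per acre = 110.24 / 11% = 1002.18 kg.
Total product = 1002.18 × 110.9 = 111141.964 kg.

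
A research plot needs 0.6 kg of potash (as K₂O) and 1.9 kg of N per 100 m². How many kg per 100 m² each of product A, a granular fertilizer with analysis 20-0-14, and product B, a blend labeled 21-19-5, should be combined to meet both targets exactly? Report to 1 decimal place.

1.6 kg product A, 7.5 kg product B

With a, b = kg per 100 m² of product A and product B:
K₂O: 0.14·a + 0.05·b = 0.6
N: 0.2·a + 0.21·b = 1.9
Eliminate a: (row1) − 0.14/0.2·(row2) → -0.097·b = -0.73, so b = 7.52577.
Back-substitute: a = (0.6 − 0.05·7.52577) / 0.14 = 1.59794.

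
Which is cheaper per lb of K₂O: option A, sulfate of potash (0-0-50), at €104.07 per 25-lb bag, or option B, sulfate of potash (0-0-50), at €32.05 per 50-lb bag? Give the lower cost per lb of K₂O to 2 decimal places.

option A: K₂O per bag = 25 × 50% = 12.5 lb; cost = 104.07 / 12.5 = €8.3256/lb K₂O.
option B: K₂O per bag = 50 × 50% = 25 lb; cost = 32.05 / 25 = €1.2820/lb K₂O.
option B is cheaper.

€1.28 per lb K₂O (option B)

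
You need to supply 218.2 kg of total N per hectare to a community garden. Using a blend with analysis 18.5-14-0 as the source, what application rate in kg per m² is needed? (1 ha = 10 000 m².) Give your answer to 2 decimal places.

Product per hectare = 218.2 / 18.5% = 1179.46 kg.
Convert to per m²: 1179.46 × 0.0001 = 0.117946 kg.

0.12 kg of product per sq m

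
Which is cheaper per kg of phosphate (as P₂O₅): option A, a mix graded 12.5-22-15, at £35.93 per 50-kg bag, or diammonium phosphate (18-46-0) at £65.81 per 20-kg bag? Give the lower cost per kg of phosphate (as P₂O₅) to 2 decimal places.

option A: P₂O₅ per bag = 50 × 22% = 11 kg; cost = 35.93 / 11 = £3.2664/kg P₂O₅.
diammonium phosphate: P₂O₅ per bag = 20 × 46% = 9.2 kg; cost = 65.81 / 9.2 = £7.1533/kg P₂O₅.
option A is cheaper.

£3.27 per kg P₂O₅ (option A)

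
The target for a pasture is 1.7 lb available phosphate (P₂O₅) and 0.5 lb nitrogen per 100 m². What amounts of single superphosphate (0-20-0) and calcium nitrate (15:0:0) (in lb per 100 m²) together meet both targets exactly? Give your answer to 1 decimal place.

8.5 lb single superphosphate, 3.3 lb calcium nitrate

Per-100 m² balance (a = single superphosphate, b = calcium nitrate):
P₂O₅: 0.2·a + 0·b = 1.7
N: 0·a + 0.15·b = 0.5
Solving simultaneously: a = 8.5, b = 3.33333.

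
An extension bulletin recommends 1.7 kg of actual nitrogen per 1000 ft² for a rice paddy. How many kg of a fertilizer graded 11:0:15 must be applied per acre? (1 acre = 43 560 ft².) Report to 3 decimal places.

673.200 kg of product per acre

Product per 1000 ft² = 1.7 / 11% = 15.4545 kg.
Convert to per acre: 15.4545 × 43.56 = 673.2 kg.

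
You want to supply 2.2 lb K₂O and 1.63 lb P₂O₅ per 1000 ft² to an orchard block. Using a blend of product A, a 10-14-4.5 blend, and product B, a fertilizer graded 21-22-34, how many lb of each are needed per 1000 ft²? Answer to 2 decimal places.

Let a = lb of product A, b = lb of product B (per 1000 ft²).
K₂O: 0.045·a + 0.34·b = 2.2
P₂O₅: 0.14·a + 0.22·b = 1.63
From row1: a = (2.2 − 0.34·b) / 0.045.
Into row2: 0.14·(2.2 − 0.34·b)/0.045 + 0.22·b = 1.63 → b = 6.22414, a = 1.86207.

1.86 lb product A, 6.22 lb product B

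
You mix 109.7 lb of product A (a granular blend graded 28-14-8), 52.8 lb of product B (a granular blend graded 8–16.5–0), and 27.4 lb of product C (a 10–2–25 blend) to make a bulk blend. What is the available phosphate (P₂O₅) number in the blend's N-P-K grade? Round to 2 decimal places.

12.96% P₂O₅

Total mass = 109.7 + 52.8 + 27.4 = 189.9 lb.
P₂O₅ mass = 14%×109.7 + 16.5%×52.8 + 2%×27.4 = 24.618 lb.
% P₂O₅ = 24.618 / 189.9 = 12.9637%.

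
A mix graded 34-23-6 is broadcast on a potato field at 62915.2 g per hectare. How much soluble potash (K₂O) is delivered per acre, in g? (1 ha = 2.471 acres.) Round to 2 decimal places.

K₂O per hectare = 62915.2 × 6% = 3774.91 g.
Convert to per acre: 3774.91 × 0.404694 = 1527.686 g.

1527.69 g K₂O per acre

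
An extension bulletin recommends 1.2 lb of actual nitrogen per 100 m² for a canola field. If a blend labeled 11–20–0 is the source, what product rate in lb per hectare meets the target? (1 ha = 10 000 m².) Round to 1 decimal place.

1090.9 lb of product per hectare

Product per 100 m² = 1.2 / 11% = 10.9091 lb.
Convert to per hectare: 10.9091 × 100 = 1090.91 lb.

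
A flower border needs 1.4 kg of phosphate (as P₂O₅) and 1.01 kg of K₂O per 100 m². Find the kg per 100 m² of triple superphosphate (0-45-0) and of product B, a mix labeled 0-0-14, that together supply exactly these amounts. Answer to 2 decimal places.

3.11 kg triple superphosphate, 7.21 kg product B

Let a = kg of triple superphosphate, b = kg of product B (per 100 m²).
P₂O₅: 0.45·a + 0·b = 1.4
K₂O: 0·a + 0.14·b = 1.01
Solving simultaneously: a = 3.11111, b = 7.21429.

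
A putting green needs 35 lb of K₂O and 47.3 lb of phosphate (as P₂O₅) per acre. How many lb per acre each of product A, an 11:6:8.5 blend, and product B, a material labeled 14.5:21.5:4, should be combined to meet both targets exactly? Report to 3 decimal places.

With a, b = lb per acre of product A and product B:
K₂O: 0.085·a + 0.04·b = 35
P₂O₅: 0.06·a + 0.215·b = 47.3
Eliminate a: (row1) − 0.085/0.06·(row2) → -0.264583·b = -32.0083, so b = 120.9764.
Back-substitute: a = (35 − 0.04·120.9764) / 0.085 = 354.8346.

354.835 lb product A, 120.976 lb product B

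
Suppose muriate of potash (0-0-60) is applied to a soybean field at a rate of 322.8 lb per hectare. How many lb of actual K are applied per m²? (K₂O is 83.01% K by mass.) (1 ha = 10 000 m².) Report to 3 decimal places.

K₂O per hectare = 322.8 × 60% = 193.68 lb.
Elemental K = 193.68 × 0.8301 = 160.774 lb per hectare.
Convert to per m²: 160.774 × 0.0001 = 0.0160774 lb.

0.016 lb K per sq m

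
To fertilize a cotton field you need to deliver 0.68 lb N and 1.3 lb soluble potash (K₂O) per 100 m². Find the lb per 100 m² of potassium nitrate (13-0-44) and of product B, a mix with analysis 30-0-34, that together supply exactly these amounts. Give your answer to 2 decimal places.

Let a = lb of potassium nitrate, b = lb of product B (per 100 m²).
N: 0.13·a + 0.3·b = 0.68
K₂O: 0.44·a + 0.34·b = 1.3
Solving simultaneously: a = 1.80866, b = 1.48292.

1.81 lb potassium nitrate, 1.48 lb product B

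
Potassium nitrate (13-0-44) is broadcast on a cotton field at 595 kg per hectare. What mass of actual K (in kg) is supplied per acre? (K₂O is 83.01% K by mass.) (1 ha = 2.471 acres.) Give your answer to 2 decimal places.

87.95 kg K per acre

K₂O per hectare = 595 × 44% = 261.8 kg.
Elemental K = 261.8 × 0.8301 = 217.32 kg per hectare.
Convert to per acre: 217.32 × 0.404694 = 87.9483 kg.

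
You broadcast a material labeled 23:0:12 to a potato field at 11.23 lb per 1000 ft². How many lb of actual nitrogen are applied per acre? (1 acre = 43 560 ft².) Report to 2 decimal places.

112.51 lb N per acre

nitrogen per 1000 ft² = 11.23 × 23% = 2.5829 lb.
Convert to per acre: 2.5829 × 43.56 = 112.511 lb.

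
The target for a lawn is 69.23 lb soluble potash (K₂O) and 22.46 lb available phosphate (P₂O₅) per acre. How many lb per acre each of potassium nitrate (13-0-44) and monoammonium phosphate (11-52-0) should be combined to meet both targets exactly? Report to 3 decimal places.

Let a = lb of potassium nitrate, b = lb of monoammonium phosphate (per acre).
K₂O: 0.44·a + 0·b = 69.23
P₂O₅: 0·a + 0.52·b = 22.46
Solving simultaneously: a = 157.3409, b = 43.1923.

157.341 lb potassium nitrate, 43.192 lb monoammonium phosphate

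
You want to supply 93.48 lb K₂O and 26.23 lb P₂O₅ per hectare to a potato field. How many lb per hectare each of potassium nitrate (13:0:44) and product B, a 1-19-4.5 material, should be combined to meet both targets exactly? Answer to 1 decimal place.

198.3 lb potassium nitrate, 138.1 lb product B

With a, b = lb per hectare of potassium nitrate and product B:
K₂O: 0.44·a + 0.045·b = 93.48
P₂O₅: 0·a + 0.19·b = 26.23
Solving simultaneously: a = 198.336, b = 138.053.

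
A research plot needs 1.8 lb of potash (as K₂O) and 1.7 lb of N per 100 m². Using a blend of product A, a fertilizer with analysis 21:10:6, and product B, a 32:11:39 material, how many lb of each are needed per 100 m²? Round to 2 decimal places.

1.39 lb product A, 4.40 lb product B

Per-100 m² balance (a = product A, b = product B):
K₂O: 0.06·a + 0.39·b = 1.8
N: 0.21·a + 0.32·b = 1.7
Eliminate a: (row1) − 0.06/0.21·(row2) → 0.298571·b = 1.31429, so b = 4.40191.
Back-substitute: a = (1.8 − 0.39·4.40191) / 0.06 = 1.38756.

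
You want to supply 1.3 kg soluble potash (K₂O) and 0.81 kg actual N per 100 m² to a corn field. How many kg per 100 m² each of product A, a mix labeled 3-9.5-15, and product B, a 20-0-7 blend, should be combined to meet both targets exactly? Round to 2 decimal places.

7.29 kg product A, 2.96 kg product B

With a, b = kg per 100 m² of product A and product B:
K₂O: 0.15·a + 0.07·b = 1.3
N: 0.03·a + 0.2·b = 0.81
Solving simultaneously: a = 7.28674, b = 2.95699.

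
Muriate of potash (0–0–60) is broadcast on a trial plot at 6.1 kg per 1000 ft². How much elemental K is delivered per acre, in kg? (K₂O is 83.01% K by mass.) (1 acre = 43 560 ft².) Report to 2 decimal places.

K₂O per 1000 ft² = 6.1 × 60% = 3.66 kg.
Elemental K = 3.66 × 0.8301 = 3.03817 kg per 1000 ft².
Convert to per acre: 3.03817 × 43.56 = 132.343 kg.

132.34 kg K per acre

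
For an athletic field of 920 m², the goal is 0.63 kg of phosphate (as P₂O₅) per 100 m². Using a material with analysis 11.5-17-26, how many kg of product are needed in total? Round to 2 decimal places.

Product per 100 m² = 0.63 / 17% = 3.70588 kg.
Total product = 3.70588 × 920 / 100 = 34.0941 kg.

34.09 kg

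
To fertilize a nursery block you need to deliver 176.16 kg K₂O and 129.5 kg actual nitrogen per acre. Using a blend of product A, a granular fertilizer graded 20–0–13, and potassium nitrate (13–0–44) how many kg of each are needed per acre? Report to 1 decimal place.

With a, b = kg per acre of product A and potassium nitrate:
K₂O: 0.13·a + 0.44·b = 176.16
N: 0.2·a + 0.13·b = 129.5
Eliminate b: (row1) − 0.44/0.13·(row2) → -0.546923·a = -262.148, so a = 479.314.
Then b = (129.5 − 0.2·479.314) / 0.13 = 258.748.

479.3 kg product A, 258.7 kg potassium nitrate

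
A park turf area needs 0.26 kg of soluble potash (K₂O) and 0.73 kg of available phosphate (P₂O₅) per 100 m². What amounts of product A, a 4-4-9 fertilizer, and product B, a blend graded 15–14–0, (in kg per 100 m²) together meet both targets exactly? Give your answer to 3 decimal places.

2.889 kg product A, 4.389 kg product B

Let a = kg of product A, b = kg of product B (per 100 m²).
K₂O: 0.09·a + 0·b = 0.26
P₂O₅: 0.04·a + 0.14·b = 0.73
Eliminate b: (row1) − 0/0.14·(row2) → 0.09·a = 0.26, so a = 2.88889.
Then b = (0.73 − 0.04·2.88889) / 0.14 = 4.38889.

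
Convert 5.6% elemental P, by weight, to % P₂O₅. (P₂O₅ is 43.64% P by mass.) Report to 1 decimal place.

%P₂O₅ = 5.6 / 0.4364 = 12.8323%.

12.8% P₂O₅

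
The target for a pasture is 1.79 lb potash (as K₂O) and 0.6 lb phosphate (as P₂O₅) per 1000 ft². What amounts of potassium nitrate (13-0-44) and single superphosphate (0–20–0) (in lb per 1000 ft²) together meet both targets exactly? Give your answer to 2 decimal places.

4.07 lb potassium nitrate, 3.00 lb single superphosphate

Let a = lb of potassium nitrate, b = lb of single superphosphate (per 1000 ft²).
K₂O: 0.44·a + 0·b = 1.79
P₂O₅: 0·a + 0.2·b = 0.6
Solving simultaneously: a = 4.06818, b = 3.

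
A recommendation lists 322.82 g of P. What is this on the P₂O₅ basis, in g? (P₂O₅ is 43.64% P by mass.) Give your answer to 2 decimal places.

P₂O₅ = 322.82 / 0.4364 = 739.734 g.

739.73 g P₂O₅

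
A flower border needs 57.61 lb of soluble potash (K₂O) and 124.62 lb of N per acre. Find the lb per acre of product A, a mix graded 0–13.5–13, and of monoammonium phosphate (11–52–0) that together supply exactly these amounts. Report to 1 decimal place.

443.2 lb product A, 1132.9 lb monoammonium phosphate

Per-acre balance (a = product A, b = monoammonium phosphate):
K₂O: 0.13·a + 0·b = 57.61
N: 0·a + 0.11·b = 124.62
Solving simultaneously: a = 443.154, b = 1132.91.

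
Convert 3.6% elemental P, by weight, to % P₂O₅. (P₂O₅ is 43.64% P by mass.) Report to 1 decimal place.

%P₂O₅ = 3.6 / 0.4364 = 8.24931%.

8.2% P₂O₅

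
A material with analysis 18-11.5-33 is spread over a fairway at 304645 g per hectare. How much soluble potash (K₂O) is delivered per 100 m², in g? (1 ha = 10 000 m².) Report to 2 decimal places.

K₂O per hectare = 304645 × 33% = 100533 g.
Convert to per 100 m²: 100533 × 0.01 = 1005.329 g.

1005.33 g K₂O per hundred sq m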